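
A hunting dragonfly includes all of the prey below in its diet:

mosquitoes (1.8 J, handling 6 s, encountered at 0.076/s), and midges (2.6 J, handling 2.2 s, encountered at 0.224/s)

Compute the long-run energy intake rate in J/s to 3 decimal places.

R = (0.076×1.8 + 0.224×2.6) / (1 + 0.076×6 + 0.224×2.2) = 0.7192/1.949 = 0.369 J/s.

0.369 J/s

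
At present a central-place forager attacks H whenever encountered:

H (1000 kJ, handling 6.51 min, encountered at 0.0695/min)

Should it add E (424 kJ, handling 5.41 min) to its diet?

On H alone, R = ΣλE/(1+Σλh) = 69.5/1.452 = 47.85 kJ/min.
E: E/h = 424/5.41 = 78.37 kJ/min.
Since 78.37 > R, including E increases the long-run rate.

Yes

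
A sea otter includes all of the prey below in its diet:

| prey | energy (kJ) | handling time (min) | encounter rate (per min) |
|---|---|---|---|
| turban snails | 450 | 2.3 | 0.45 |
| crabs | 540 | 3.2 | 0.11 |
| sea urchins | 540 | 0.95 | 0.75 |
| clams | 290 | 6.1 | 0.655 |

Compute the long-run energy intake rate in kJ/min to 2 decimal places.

R = Σλ_iE_i / (1 + Σλ_ih_i)
Numerator: 0.45×450 + 0.11×540 + 0.75×540 + 0.655×290 = 856.9
Denominator: 1 + 0.45×2.3 + 0.11×3.2 + 0.75×0.95 + 0.655×6.1 = 7.095
R = 856.9/7.095 = 120.8 kJ/min

120.77 kJ/min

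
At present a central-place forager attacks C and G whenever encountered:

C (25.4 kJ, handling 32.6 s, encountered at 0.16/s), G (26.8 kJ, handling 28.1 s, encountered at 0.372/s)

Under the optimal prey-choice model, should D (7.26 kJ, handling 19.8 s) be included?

No

Intake rate on the current diet: R = (0.16×25.4 + 0.372×26.8) / (1 + 0.16×32.6 + 0.372×28.1) = 14.03/16.67 = 0.8419 kJ/s.
D: E/h = 7.26/19.8 = 0.3667 kJ/s.
Since 0.3667 < R, time spent handling D is better spent searching.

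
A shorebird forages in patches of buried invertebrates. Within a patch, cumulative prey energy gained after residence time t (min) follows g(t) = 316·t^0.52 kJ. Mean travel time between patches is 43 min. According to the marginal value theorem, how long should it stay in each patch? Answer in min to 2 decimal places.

By the marginal value theorem, leave when the instantaneous gain rate g'(t) equals the habitat-wide average g(t)/(T + t).
g'(t) = 0.52·316·t^-0.48. Setting 0.52·316·t^-0.48 = 316·t^0.52/(43+t) gives 0.52(43+t) = t, so 0.48·t = 0.52×43.
t* = 0.52×43/0.48 = 46.58 min.

46.58 min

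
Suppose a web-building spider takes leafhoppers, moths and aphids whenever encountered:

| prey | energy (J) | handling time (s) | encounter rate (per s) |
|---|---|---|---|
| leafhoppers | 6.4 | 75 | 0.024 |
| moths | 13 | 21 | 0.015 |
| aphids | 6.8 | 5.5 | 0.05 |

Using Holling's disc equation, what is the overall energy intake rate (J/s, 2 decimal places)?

R = (0.024×6.4 + 0.015×13 + 0.05×6.8) / (1 + 0.024×75 + 0.015×21 + 0.05×5.5) = 0.6886/3.39 = 0.2031 J/s.

0.20 J/s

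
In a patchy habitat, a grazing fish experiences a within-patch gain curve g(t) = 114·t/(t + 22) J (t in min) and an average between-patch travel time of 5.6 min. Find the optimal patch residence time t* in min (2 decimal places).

Optimal t* satisfies g'(t*) = g(t*)/(T + t*).
g'(t) = 114·22/(t + 22)². Setting 114·22/(t+22)² = 114t/[(t+22)(5.6+t)] gives 22(5.6+t) = t(t+22), so t² = 22×5.6 = 123.2.
t* = √123.2 = 11.1 min.

11.10 min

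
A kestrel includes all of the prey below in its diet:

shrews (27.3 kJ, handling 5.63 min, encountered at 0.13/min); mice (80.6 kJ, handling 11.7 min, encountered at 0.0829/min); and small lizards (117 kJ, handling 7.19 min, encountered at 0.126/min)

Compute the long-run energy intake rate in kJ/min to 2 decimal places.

R = Σλ_iE_i / (1 + Σλ_ih_i)
Numerator: 0.13×27.3 + 0.0829×80.6 + 0.126×117 = 24.97
Denominator: 1 + 0.13×5.63 + 0.0829×11.7 + 0.126×7.19 = 3.608
R = 24.97/3.608 = 6.922 kJ/min

6.92 kJ/min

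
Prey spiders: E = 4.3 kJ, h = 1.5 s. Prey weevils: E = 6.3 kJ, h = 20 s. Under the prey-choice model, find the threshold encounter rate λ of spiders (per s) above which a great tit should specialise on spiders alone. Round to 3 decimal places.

0.082 per s

Drop weevils once their profitability E₂/h₂ falls below the rate achievable on spiders alone: E₂/h₂ = λE₁/(1 + λh₁).
Solve for λ: λE₁h₂ = E₂(1 + λh₁) → λ(E₁h₂ − E₂h₁) = E₂ → λ = E₂/(E₁h₂ − E₂h₁).
λ = 6.3/(4.3×20 − 6.3×1.5) = 6.3/76.55 = 0.0823 per s.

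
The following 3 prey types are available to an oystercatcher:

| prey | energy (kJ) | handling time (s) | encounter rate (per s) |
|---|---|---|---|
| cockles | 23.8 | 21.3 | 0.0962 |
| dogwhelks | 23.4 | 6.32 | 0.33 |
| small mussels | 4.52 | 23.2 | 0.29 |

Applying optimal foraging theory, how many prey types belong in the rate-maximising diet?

1

Profitabilities (E/h, kJ/s): dogwhelks 3.7, cockles 1.12, small mussels 0.195. Add prey in this order while the next type's profitability exceeds the intake rate on those already taken.
Rate on top 1: 2.503. cockles: 1.12 < 2.503 → exclude; stop.
Optimal diet: dogwhelks — 1 of 3 types.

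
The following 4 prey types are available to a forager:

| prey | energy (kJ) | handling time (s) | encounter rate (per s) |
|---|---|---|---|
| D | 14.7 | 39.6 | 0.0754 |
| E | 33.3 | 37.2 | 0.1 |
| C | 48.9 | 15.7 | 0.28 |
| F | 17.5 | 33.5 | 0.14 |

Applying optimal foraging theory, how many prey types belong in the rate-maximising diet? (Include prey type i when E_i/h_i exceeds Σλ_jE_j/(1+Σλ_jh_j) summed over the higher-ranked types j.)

Rank by E/h (kJ/s): C 3.11, E 0.895, F 0.522, D 0.371. Include each in turn until the next type's E/h falls below the running intake rate.
Rate on top 1: 2.537. E: 0.895 < 2.537 → exclude; stop.
Optimal diet: C — 1 of 4 types.

1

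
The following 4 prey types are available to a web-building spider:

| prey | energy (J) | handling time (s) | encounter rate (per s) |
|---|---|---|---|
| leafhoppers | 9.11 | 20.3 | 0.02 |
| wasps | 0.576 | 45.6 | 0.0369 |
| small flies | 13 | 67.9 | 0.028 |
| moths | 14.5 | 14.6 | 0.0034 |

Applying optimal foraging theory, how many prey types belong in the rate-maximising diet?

3

E/h in descending order: moths 0.993, leafhoppers 0.449, small flies 0.191, wasps 0.0126 J/s. The optimal diet is the largest prefix of this list for which every included type satisfies E_i/h_i > R on the types above it.
Rate on top 1: 0.04697. leafhoppers: 0.449 > 0.04697 → include.
Rate on top 2: 0.159. small flies: 0.191 > 0.159 → include.
Rate on top 3: 0.1774. wasps: 0.0126 < 0.1774 → exclude; stop.
Optimal diet: moths, leafhoppers, small flies — 3 of 4 types.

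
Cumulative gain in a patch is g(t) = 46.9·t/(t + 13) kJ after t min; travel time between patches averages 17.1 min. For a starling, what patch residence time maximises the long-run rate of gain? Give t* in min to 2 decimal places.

14.91 min

By the marginal value theorem, leave when the instantaneous gain rate g'(t) equals the habitat-wide average g(t)/(T + t).
g'(t) = 46.9·13/(t + 13)². Setting 46.9·13/(t+13)² = 46.9t/[(t+13)(17.1+t)] gives 13(17.1+t) = t(t+13), so t² = 13×17.1 = 222.3.
t* = √222.3 = 14.91 min.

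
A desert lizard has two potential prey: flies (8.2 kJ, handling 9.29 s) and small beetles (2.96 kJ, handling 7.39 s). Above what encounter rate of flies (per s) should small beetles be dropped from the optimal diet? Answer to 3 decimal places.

0.089 per s

Drop small beetles once their profitability E₂/h₂ falls below the rate achievable on flies alone: E₂/h₂ = λE₁/(1 + λh₁).
Solve for λ: λE₁h₂ = E₂(1 + λh₁) → λ(E₁h₂ − E₂h₁) = E₂ → λ = E₂/(E₁h₂ − E₂h₁).
λ = 2.96/(8.2×7.39 − 2.96×9.29) = 2.96/33.1 = 0.08943 per s.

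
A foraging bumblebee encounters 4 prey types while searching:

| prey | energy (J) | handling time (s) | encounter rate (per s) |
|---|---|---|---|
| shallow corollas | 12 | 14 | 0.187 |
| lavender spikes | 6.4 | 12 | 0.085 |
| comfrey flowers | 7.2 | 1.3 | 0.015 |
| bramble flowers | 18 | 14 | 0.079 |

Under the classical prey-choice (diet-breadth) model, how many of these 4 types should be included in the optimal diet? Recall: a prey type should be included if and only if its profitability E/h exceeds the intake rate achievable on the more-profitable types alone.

Rank by E/h (J/s): comfrey flowers 5.54, bramble flowers 1.29, shallow corollas 0.857, lavender spikes 0.533. Include each in turn until the next type's E/h falls below the running intake rate.
Rate on top 1: 0.1059. bramble flowers: 1.29 > 0.1059 → include.
Rate on top 2: 0.7198. shallow corollas: 0.857 > 0.7198 → include.
Rate on top 3: 0.7956. lavender spikes: 0.533 < 0.7956 → exclude; stop.
Optimal diet: comfrey flowers, bramble flowers, shallow corollas — 3 of 4 types.

3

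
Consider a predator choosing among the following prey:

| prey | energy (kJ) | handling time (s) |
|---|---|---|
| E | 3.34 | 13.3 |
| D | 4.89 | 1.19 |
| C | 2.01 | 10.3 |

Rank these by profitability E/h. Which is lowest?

Profitability E/h (kJ/s): E = 3.34/13.3 = 0.251, D = 4.89/1.19 = 4.11, C = 2.01/10.3 = 0.195.
Ranked: D > E > C.

C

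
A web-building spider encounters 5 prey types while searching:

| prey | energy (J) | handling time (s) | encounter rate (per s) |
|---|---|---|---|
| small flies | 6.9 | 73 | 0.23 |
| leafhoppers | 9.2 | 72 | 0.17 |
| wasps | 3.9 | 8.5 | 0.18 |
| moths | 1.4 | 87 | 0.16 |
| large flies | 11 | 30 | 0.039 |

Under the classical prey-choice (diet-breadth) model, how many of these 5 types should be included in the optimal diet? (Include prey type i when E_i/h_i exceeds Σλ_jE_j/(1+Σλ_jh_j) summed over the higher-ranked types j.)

Profitabilities (E/h, J/s): wasps 0.459, large flies 0.367, leafhoppers 0.128, small flies 0.0945, moths 0.0161. Add prey in this order while the next type's profitability exceeds the intake rate on those already taken.
Rate on top 1: 0.2775. large flies: 0.367 > 0.2775 → include.
Rate on top 2: 0.3057. leafhoppers: 0.128 < 0.3057 → exclude; stop.
Optimal diet: wasps, large flies — 2 of 5 types.

2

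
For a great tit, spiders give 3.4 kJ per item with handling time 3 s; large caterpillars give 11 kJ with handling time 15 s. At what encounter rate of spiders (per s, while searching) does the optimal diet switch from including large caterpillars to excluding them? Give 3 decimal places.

0.611 per s

Drop large caterpillars once their profitability E₂/h₂ falls below the rate achievable on spiders alone: E₂/h₂ = λE₁/(1 + λh₁).
Solve for λ: λE₁h₂ = E₂(1 + λh₁) → λ(E₁h₂ − E₂h₁) = E₂ → λ = E₂/(E₁h₂ − E₂h₁).
λ = 11/(3.4×15 − 11×3) = 11/18 = 0.6111 per s.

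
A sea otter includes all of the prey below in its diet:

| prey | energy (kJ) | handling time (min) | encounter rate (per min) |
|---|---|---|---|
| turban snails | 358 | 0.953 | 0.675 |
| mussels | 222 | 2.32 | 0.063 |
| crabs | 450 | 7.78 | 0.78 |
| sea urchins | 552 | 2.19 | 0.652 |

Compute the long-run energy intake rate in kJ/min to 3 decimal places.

Energy encountered per unit search time: 0.675×358 + 0.063×222 + 0.78×450 + 0.652×552 = 966.5 kJ/min.
Handling time per unit search time: 0.675×0.953 + 0.063×2.32 + 0.78×7.78 + 0.652×2.19 = 8.286.
Rate = 966.5/(1 + 8.286) = 104.1 kJ/min.

104.089 kJ/min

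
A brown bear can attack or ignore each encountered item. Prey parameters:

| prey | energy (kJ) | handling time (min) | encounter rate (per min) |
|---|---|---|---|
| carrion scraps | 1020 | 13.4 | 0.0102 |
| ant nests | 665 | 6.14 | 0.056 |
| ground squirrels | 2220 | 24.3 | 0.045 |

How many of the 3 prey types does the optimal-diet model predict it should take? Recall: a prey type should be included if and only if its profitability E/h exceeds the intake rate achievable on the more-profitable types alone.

3

Profitabilities (E/h, kJ/min): ant nests 108, ground squirrels 91.4, carrion scraps 76.1. Add prey in this order while the next type's profitability exceeds the intake rate on those already taken.
Rate on top 1: 27.71. ground squirrels: 91.4 > 27.71 → include.
Rate on top 2: 56.27. carrion scraps: 76.1 > 56.27 → include.
Optimal diet: ant nests, ground squirrels, carrion scraps — 3 of 3 types.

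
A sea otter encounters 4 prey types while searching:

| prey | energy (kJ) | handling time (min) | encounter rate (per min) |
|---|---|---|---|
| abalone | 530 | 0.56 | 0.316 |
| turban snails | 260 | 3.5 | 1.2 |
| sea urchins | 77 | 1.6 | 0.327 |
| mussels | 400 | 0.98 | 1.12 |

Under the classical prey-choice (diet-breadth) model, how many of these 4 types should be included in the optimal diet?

2

Profitabilities (E/h, kJ/min): abalone 946, mussels 408, turban snails 74.3, sea urchins 48.1. Add prey in this order while the next type's profitability exceeds the intake rate on those already taken.
Rate on top 1: 142.3. mussels: 408 > 142.3 → include.
Rate on top 2: 270.6. turban snails: 74.3 < 270.6 → exclude; stop.
Optimal diet: abalone, mussels — 2 of 4 types.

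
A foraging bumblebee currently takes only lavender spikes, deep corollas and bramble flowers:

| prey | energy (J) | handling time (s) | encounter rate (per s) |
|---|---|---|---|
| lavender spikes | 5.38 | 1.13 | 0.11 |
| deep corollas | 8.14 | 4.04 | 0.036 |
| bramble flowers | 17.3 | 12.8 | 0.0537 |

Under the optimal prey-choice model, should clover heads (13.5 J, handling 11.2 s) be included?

Yes

Current rate: (0.11×5.38 + 0.036×8.14 + 0.0537×17.3)/(1 + 0.11×1.13 + 0.036×4.04 + 0.0537×12.8) = 0.9268 J/s.
Profitability of clover heads: 13.5/11.2 = 1.205 J/s.
1.205 > 0.9268, so adding clover heads raises the average — include it.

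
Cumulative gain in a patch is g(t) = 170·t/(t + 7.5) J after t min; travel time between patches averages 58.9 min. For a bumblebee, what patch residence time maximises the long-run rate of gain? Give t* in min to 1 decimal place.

21.0 min

Maximise g(t)/(T+t): set derivative to zero → g'(t)(T+t) = g(t).
g'(t) = 170·7.5/(t + 7.5)². Setting 170·7.5/(t+7.5)² = 170t/[(t+7.5)(58.9+t)] gives 7.5(58.9+t) = t(t+7.5), so t² = 7.5×58.9 = 441.8.
t* = √441.8 = 21.02 min.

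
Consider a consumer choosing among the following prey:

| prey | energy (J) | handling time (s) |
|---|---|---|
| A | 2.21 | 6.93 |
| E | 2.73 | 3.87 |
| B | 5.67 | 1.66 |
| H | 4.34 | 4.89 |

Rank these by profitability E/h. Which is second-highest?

Profitability E/h (J/s): A = 2.21/6.93 = 0.319, E = 2.73/3.87 = 0.705, B = 5.67/1.66 = 3.42, H = 4.34/4.89 = 0.888.
Ranked: B > H > E > A.

H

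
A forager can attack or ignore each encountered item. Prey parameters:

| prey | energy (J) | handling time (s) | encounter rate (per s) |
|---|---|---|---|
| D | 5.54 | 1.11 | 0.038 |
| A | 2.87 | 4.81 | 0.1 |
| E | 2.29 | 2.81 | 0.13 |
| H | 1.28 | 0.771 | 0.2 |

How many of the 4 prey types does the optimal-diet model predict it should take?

E/h in descending order: D 4.99, H 1.66, E 0.815, A 0.597 J/s. The optimal diet is the largest prefix of this list for which every included type satisfies E_i/h_i > R on the types above it.
Rate on top 1: 0.202. H: 1.66 > 0.202 → include.
Rate on top 2: 0.3899. E: 0.815 > 0.3899 → include.
Rate on top 3: 0.4894. A: 0.597 > 0.4894 → include.
Optimal diet: D, H, E, A — 4 of 4 types.

4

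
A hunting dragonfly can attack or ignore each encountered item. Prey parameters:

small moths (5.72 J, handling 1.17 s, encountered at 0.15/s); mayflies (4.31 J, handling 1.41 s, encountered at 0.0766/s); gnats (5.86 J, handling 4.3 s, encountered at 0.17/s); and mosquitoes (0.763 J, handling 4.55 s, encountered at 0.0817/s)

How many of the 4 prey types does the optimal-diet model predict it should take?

3

Rank by E/h (J/s): small moths 4.89, mayflies 3.06, gnats 1.36, mosquitoes 0.168. Include each in turn until the next type's E/h falls below the running intake rate.
Rate on top 1: 0.7299. mayflies: 3.06 > 0.7299 → include.
Rate on top 2: 0.9257. gnats: 1.36 > 0.9257 → include.
Rate on top 3: 1.084. mosquitoes: 0.168 < 1.084 → exclude; stop.
Optimal diet: small moths, mayflies, gnats — 3 of 4 types.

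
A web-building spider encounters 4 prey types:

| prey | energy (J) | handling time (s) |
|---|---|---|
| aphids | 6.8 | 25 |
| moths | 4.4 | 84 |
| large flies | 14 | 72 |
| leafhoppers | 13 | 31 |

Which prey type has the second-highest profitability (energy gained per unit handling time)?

In descending order of E/h:
leafhoppers: 13/31 = 0.419 J/s
aphids: 6.8/25 = 0.272 J/s
large flies: 14/72 = 0.194 J/s
moths: 4.4/84 = 0.0524 J/s

aphids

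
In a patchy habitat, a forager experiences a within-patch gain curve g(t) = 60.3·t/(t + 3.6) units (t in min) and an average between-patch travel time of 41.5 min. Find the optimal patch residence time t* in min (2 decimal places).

By the marginal value theorem, leave when the instantaneous gain rate g'(t) equals the habitat-wide average g(t)/(T + t).
g'(t) = 60.3·3.6/(t + 3.6)². Setting 60.3·3.6/(t+3.6)² = 60.3t/[(t+3.6)(41.5+t)] gives 3.6(41.5+t) = t(t+3.6), so t² = 3.6×41.5 = 149.4.
t* = √149.4 = 12.22 min.

12.22 min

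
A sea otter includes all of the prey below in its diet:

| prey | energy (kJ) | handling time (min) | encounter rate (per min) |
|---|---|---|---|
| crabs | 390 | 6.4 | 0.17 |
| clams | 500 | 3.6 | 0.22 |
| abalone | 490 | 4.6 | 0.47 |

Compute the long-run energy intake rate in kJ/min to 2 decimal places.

80.64 kJ/min

R = Σλ_iE_i / (1 + Σλ_ih_i)
Numerator: 0.17×390 + 0.22×500 + 0.47×490 = 406.6
Denominator: 1 + 0.17×6.4 + 0.22×3.6 + 0.47×4.6 = 5.042
R = 406.6/5.042 = 80.64 kJ/min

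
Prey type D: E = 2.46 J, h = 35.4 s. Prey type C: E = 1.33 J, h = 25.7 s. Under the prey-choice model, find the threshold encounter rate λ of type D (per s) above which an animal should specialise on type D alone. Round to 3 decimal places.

0.082 per s

At the threshold, the rate on type D alone equals the profitability of type C: λ·2.46/(1 + λ·35.4) = 1.33/25.7 = 0.05175.
Rearranging, λ(2.46 − 0.05175×35.4) = 0.05175, so λ = 0.05175/0.628 = 0.0824 per s.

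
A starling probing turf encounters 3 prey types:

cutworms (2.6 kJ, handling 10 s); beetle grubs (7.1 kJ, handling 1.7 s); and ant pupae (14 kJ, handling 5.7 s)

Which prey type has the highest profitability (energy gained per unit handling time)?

beetle grubs

In descending order of E/h:
beetle grubs: 7.1/1.7 = 4.18 kJ/s
ant pupae: 14/5.7 = 2.46 kJ/s
cutworms: 2.6/10 = 0.26 kJ/s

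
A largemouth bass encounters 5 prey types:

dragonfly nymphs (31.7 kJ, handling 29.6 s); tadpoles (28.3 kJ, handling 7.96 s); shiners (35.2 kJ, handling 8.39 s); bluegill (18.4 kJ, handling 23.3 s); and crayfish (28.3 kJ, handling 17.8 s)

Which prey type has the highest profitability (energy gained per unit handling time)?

Profitability E/h (kJ/s): dragonfly nymphs = 31.7/29.6 = 1.07, tadpoles = 28.3/7.96 = 3.56, shiners = 35.2/8.39 = 4.2, bluegill = 18.4/23.3 = 0.79, crayfish = 28.3/17.8 = 1.59.
Ranked: shiners > tadpoles > crayfish > dragonfly nymphs > bluegill.

shiners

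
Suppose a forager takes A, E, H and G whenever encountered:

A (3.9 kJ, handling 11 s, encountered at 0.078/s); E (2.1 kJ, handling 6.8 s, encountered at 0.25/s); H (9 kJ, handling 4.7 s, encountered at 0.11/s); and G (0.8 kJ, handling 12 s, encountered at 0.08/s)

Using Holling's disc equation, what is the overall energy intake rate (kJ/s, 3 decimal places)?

0.374 kJ/s

R = (0.078×3.9 + 0.25×2.1 + 0.11×9 + 0.08×0.8) / (1 + 0.078×11 + 0.25×6.8 + 0.11×4.7 + 0.08×12) = 1.883/5.035 = 0.374 kJ/s.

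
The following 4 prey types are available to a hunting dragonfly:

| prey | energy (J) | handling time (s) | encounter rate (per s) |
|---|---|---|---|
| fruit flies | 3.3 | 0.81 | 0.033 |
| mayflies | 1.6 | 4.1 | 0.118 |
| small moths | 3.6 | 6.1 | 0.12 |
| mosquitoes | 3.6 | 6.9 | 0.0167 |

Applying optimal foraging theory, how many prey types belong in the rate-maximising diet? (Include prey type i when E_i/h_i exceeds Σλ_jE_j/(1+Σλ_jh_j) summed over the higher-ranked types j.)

E/h in descending order: fruit flies 4.07, small moths 0.59, mosquitoes 0.522, mayflies 0.39 J/s. The optimal diet is the largest prefix of this list for which every included type satisfies E_i/h_i > R on the types above it.
Rate on top 1: 0.1061. small moths: 0.59 > 0.1061 → include.
Rate on top 2: 0.3076. mosquitoes: 0.522 > 0.3076 → include.
Rate on top 3: 0.3207. mayflies: 0.39 > 0.3207 → include.
Optimal diet: fruit flies, small moths, mosquitoes, mayflies — 4 of 4 types.

4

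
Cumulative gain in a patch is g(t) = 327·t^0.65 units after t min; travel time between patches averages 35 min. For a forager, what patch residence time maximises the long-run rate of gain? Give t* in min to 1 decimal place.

By the marginal value theorem, leave when the instantaneous gain rate g'(t) equals the habitat-wide average g(t)/(T + t).
g'(t) = 0.65·327·t^-0.35. Setting 0.65·327·t^-0.35 = 327·t^0.65/(35+t) gives 0.65(35+t) = t, so 0.35·t = 0.65×35.
t* = 0.65×35/0.35 = 65 min.

65.0 min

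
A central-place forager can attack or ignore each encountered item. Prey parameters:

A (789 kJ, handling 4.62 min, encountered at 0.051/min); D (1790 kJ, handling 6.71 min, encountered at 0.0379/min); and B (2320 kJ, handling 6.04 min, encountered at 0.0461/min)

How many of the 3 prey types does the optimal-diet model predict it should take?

E/h in descending order: B 384, D 267, A 171 kJ/min. The optimal diet is the largest prefix of this list for which every included type satisfies E_i/h_i > R on the types above it.
Rate on top 1: 83.66. D: 267 > 83.66 → include.
Rate on top 2: 114. A: 171 > 114 → include.
Optimal diet: B, D, A — 3 of 3 types.

3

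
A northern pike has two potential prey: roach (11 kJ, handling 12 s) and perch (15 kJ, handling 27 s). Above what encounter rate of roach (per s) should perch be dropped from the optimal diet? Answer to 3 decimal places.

Drop perch once their profitability E₂/h₂ falls below the rate achievable on roach alone: E₂/h₂ = λE₁/(1 + λh₁).
Solve for λ: λE₁h₂ = E₂(1 + λh₁) → λ(E₁h₂ − E₂h₁) = E₂ → λ = E₂/(E₁h₂ − E₂h₁).
λ = 15/(11×27 − 15×12) = 15/117 = 0.1282 per s.

0.128 per s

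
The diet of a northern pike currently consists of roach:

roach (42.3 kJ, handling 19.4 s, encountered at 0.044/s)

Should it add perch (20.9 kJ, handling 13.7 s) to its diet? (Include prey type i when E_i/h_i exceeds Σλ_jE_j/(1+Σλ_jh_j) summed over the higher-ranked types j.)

Current rate: (0.044×42.3)/(1 + 0.044×19.4) = 1.004 kJ/s.
perch: E/h = 20.9/13.7 = 1.526 kJ/s.
Since 1.526 > R, including perch increases the long-run rate.

Yes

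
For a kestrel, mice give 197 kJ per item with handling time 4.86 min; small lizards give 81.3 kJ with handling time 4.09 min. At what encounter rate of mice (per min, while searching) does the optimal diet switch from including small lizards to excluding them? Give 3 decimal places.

0.198 per min

Drop small lizards once their profitability E₂/h₂ falls below the rate achievable on mice alone: E₂/h₂ = λE₁/(1 + λh₁).
Solve for λ: λE₁h₂ = E₂(1 + λh₁) → λ(E₁h₂ − E₂h₁) = E₂ → λ = E₂/(E₁h₂ − E₂h₁).
λ = 81.3/(197×4.09 − 81.3×4.86) = 81.3/410.6 = 0.198 per min.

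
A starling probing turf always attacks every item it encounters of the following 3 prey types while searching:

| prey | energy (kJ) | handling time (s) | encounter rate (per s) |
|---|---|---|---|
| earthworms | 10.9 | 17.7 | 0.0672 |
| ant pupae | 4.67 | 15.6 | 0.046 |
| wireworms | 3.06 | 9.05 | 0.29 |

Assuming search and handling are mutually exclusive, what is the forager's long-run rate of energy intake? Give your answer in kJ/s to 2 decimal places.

Energy encountered per unit search time: 0.0672×10.9 + 0.046×4.67 + 0.29×3.06 = 1.835 kJ/s.
Handling time per unit search time: 0.0672×17.7 + 0.046×15.6 + 0.29×9.05 = 4.532.
Rate = 1.835/(1 + 4.532) = 0.3317 kJ/s.

0.33 kJ/s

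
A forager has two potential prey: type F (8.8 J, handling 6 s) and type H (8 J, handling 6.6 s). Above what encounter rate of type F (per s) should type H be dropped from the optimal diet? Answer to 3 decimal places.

The zero-one rule: include type H iff E₂/h₂ > λE₁/(1+λh₁). Equality gives the switch point.
λE₁h₂ = E₂ + λE₂h₁ ⇒ λ = E₂/(E₁h₂ − E₂h₁) = 8/(58.08 − 48) = 0.7937 per s.

0.794 per s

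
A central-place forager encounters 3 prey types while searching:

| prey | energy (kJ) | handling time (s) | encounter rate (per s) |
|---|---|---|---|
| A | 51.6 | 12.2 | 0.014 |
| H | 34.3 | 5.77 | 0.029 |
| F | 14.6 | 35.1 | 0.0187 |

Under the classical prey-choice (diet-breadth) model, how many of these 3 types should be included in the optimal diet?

Rank by E/h (kJ/s): H 5.94, A 4.23, F 0.416. Include each in turn until the next type's E/h falls below the running intake rate.
Rate on top 1: 0.8521. A: 4.23 > 0.8521 → include.
Rate on top 2: 1.283. F: 0.416 < 1.283 → exclude; stop.
Optimal diet: H, A — 2 of 3 types.

2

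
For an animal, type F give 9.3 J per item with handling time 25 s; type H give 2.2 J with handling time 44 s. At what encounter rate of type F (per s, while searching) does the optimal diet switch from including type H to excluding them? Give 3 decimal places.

0.006 per s

The zero-one rule: include type H iff E₂/h₂ > λE₁/(1+λh₁). Equality gives the switch point.
λE₁h₂ = E₂ + λE₂h₁ ⇒ λ = E₂/(E₁h₂ − E₂h₁) = 2.2/(409.2 − 55) = 0.006211 per s.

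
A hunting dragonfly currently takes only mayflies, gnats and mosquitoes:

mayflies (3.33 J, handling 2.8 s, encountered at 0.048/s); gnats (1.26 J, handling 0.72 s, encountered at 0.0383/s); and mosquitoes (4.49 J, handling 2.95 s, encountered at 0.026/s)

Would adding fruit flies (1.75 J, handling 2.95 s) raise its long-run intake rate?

Yes

Intake rate on the current diet: R = (0.048×3.33 + 0.0383×1.26 + 0.026×4.49) / (1 + 0.048×2.8 + 0.0383×0.72 + 0.026×2.95) = 0.3248/1.239 = 0.2622 J/s.
fruit flies: E/h = 1.75/2.95 = 0.5932 J/s.
Since 0.5932 > R, including fruit flies increases the long-run rate.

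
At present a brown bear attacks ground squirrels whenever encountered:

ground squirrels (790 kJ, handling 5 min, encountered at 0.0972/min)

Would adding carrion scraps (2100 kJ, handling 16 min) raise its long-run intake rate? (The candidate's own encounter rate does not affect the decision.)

Yes

Intake rate on the current diet: R = (0.0972×790) / (1 + 0.0972×5) = 76.79/1.486 = 51.67 kJ/min.
Profitability of carrion scraps: 2100/16 = 131.2 kJ/min.
Since 131.2 > R, including carrion scraps increases the long-run rate.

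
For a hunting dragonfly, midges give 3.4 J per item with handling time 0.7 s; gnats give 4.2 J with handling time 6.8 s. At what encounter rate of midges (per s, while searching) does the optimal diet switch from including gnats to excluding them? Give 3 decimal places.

Drop gnats once their profitability E₂/h₂ falls below the rate achievable on midges alone: E₂/h₂ = λE₁/(1 + λh₁).
Solve for λ: λE₁h₂ = E₂(1 + λh₁) → λ(E₁h₂ − E₂h₁) = E₂ → λ = E₂/(E₁h₂ − E₂h₁).
λ = 4.2/(3.4×6.8 − 4.2×0.7) = 4.2/20.18 = 0.2081 per s.

0.208 per s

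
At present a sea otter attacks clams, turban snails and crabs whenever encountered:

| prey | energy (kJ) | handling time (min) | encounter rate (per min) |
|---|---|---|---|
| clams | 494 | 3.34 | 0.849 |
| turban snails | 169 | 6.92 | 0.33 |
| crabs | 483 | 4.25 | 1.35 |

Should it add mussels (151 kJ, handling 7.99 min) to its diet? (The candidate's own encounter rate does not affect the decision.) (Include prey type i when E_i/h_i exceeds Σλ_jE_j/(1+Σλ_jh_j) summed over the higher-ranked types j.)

No

On clams, turban snails and crabs alone, R = ΣλE/(1+Σλh) = 1127/11.86 = 95.07 kJ/min.
mussels: E/h = 151/7.99 = 18.9 kJ/min.
18.9 < 95.07, so adding mussels would lower the average — exclude it.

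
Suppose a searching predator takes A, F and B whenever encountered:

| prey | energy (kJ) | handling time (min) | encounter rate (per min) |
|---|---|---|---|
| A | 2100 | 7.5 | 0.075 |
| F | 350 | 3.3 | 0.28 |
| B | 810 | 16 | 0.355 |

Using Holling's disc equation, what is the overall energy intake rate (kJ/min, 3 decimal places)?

66.497 kJ/min

Energy encountered per unit search time: 0.075×2100 + 0.28×350 + 0.355×810 = 543.1 kJ/min.
Handling time per unit search time: 0.075×7.5 + 0.28×3.3 + 0.355×16 = 7.166.
Rate = 543.1/(1 + 7.166) = 66.5 kJ/min.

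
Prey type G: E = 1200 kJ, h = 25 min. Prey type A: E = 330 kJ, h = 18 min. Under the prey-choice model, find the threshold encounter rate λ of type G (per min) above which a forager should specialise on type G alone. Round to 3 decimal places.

0.025 per min

The zero-one rule: include type A iff E₂/h₂ > λE₁/(1+λh₁). Equality gives the switch point.
λE₁h₂ = E₂ + λE₂h₁ ⇒ λ = E₂/(E₁h₂ − E₂h₁) = 330/(2.16e+04 − 8250) = 0.02472 per min.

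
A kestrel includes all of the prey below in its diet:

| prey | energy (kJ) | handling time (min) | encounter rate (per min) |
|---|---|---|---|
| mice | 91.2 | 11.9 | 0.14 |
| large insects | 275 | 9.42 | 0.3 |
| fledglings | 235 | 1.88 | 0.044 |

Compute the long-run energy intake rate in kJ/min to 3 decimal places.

Energy encountered per unit search time: 0.14×91.2 + 0.3×275 + 0.044×235 = 105.6 kJ/min.
Handling time per unit search time: 0.14×11.9 + 0.3×9.42 + 0.044×1.88 = 4.575.
Rate = 105.6/(1 + 4.575) = 18.94 kJ/min.

18.944 kJ/min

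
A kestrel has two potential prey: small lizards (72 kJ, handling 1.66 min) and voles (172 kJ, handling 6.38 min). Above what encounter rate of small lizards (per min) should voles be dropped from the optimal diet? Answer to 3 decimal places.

0.989 per min

Drop voles once their profitability E₂/h₂ falls below the rate achievable on small lizards alone: E₂/h₂ = λE₁/(1 + λh₁).
Solve for λ: λE₁h₂ = E₂(1 + λh₁) → λ(E₁h₂ − E₂h₁) = E₂ → λ = E₂/(E₁h₂ − E₂h₁).
λ = 172/(72×6.38 − 172×1.66) = 172/173.8 = 0.9894 per min.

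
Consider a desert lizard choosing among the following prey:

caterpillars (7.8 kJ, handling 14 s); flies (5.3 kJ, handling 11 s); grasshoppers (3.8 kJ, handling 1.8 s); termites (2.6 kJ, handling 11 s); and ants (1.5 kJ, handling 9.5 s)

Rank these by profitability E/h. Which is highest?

In descending order of E/h:
grasshoppers: 3.8/1.8 = 2.11 kJ/s
caterpillars: 7.8/14 = 0.557 kJ/s
flies: 5.3/11 = 0.482 kJ/s
termites: 2.6/11 = 0.236 kJ/s
ants: 1.5/9.5 = 0.158 kJ/s

grasshoppers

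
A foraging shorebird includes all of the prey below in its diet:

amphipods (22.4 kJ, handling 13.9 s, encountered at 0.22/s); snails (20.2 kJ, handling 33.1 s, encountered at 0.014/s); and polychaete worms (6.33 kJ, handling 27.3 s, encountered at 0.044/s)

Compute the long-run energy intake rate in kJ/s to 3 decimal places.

R = (0.22×22.4 + 0.014×20.2 + 0.044×6.33) / (1 + 0.22×13.9 + 0.014×33.1 + 0.044×27.3) = 5.489/5.723 = 0.9592 kJ/s.

0.959 kJ/s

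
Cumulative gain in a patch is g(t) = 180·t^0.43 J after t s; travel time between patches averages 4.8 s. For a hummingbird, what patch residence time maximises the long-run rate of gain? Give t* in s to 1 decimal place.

3.6 s

Maximise g(t)/(T+t): set derivative to zero → g'(t)(T+t) = g(t).
g'(t) = 0.43·180·t^-0.57. Setting 0.43·180·t^-0.57 = 180·t^0.43/(4.8+t) gives 0.43(4.8+t) = t, so 0.57·t = 0.43×4.8.
t* = 0.43×4.8/0.57 = 3.621 s.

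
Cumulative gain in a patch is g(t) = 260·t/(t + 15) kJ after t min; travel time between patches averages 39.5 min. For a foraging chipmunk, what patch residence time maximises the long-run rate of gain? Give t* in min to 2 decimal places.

Maximise g(t)/(T+t): set derivative to zero → g'(t)(T+t) = g(t).
g'(t) = 260·15/(t + 15)². Setting 260·15/(t+15)² = 260t/[(t+15)(39.5+t)] gives 15(39.5+t) = t(t+15), so t² = 15×39.5 = 592.5.
t* = √592.5 = 24.34 min.

24.34 min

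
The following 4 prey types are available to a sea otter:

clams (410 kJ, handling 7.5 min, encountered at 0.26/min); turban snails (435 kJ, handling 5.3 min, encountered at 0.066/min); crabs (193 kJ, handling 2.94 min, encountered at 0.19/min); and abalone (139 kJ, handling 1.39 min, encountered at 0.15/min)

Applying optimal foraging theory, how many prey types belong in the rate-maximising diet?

4

E/h in descending order: abalone 100, turban snails 82.1, crabs 65.6, clams 54.7 kJ/min. The optimal diet is the largest prefix of this list for which every included type satisfies E_i/h_i > R on the types above it.
Rate on top 1: 17.25. turban snails: 82.1 > 17.25 → include.
Rate on top 2: 31.8. crabs: 65.6 > 31.8 → include.
Rate on top 3: 40.73. clams: 54.7 > 40.73 → include.
Optimal diet: abalone, turban snails, crabs, clams — 4 of 4 types.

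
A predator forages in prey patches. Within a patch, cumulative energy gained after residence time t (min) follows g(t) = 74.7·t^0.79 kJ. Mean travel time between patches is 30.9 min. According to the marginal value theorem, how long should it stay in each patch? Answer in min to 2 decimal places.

By the marginal value theorem, leave when the instantaneous gain rate g'(t) equals the habitat-wide average g(t)/(T + t).
g'(t) = 0.79·74.7·t^-0.21. Setting 0.79·74.7·t^-0.21 = 74.7·t^0.79/(30.9+t) gives 0.79(30.9+t) = t, so 0.21·t = 0.79×30.9.
t* = 0.79×30.9/0.21 = 116.2 min.

116.24 min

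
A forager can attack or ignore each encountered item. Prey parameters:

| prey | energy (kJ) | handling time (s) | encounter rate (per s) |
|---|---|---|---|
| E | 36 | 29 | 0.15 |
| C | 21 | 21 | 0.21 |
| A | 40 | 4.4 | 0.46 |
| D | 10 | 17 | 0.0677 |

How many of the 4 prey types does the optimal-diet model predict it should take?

Rank by E/h (kJ/s): A 9.09, E 1.24, C 1, D 0.588. Include each in turn until the next type's E/h falls below the running intake rate.
Rate on top 1: 6.085. E: 1.24 < 6.085 → exclude; stop.
Optimal diet: A — 1 of 4 types.

1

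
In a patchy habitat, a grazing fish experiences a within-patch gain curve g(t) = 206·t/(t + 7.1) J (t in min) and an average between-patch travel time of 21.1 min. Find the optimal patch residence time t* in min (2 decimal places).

Optimal t* satisfies g'(t*) = g(t*)/(T + t*).
g'(t) = 206·7.1/(t + 7.1)². Setting 206·7.1/(t+7.1)² = 206t/[(t+7.1)(21.1+t)] gives 7.1(21.1+t) = t(t+7.1), so t² = 7.1×21.1 = 149.8.
t* = √149.8 = 12.24 min.

12.24 min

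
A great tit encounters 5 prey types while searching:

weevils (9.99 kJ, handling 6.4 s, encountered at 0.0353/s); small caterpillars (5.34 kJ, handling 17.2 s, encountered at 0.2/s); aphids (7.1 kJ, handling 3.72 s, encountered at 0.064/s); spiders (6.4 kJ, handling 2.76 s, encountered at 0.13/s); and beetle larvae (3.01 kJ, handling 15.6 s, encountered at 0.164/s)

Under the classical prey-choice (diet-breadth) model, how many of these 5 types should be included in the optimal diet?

E/h in descending order: spiders 2.32, aphids 1.91, weevils 1.56, small caterpillars 0.31, beetle larvae 0.193 kJ/s. The optimal diet is the largest prefix of this list for which every included type satisfies E_i/h_i > R on the types above it.
Rate on top 1: 0.6123. aphids: 1.91 > 0.6123 → include.
Rate on top 2: 0.8056. weevils: 1.56 > 0.8056 → include.
Rate on top 3: 0.8992. small caterpillars: 0.31 < 0.8992 → exclude; stop.
Optimal diet: spiders, aphids, weevils — 3 of 5 types.

3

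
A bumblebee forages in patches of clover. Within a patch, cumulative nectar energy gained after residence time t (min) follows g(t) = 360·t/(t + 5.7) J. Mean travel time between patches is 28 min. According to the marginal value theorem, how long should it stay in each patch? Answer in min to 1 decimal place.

12.6 min

By the marginal value theorem, leave when the instantaneous gain rate g'(t) equals the habitat-wide average g(t)/(T + t).
g'(t) = 360·5.7/(t + 5.7)². Setting 360·5.7/(t+5.7)² = 360t/[(t+5.7)(28+t)] gives 5.7(28+t) = t(t+5.7), so t² = 5.7×28 = 159.6.
t* = √159.6 = 12.63 min.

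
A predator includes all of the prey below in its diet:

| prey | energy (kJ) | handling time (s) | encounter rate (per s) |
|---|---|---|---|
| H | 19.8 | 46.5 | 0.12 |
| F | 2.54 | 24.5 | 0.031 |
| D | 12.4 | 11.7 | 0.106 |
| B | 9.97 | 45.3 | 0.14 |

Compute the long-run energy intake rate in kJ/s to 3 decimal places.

R = (0.12×19.8 + 0.031×2.54 + 0.106×12.4 + 0.14×9.97) / (1 + 0.12×46.5 + 0.031×24.5 + 0.106×11.7 + 0.14×45.3) = 5.165/14.92 = 0.3461 kJ/s.

0.346 kJ/s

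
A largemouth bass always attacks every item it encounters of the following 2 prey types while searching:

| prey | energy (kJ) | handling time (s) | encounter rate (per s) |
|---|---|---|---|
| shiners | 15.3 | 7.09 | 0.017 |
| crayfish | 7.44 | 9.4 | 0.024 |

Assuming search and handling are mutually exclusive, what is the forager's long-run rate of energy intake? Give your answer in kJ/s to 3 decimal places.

0.326 kJ/s

R = Σλ_iE_i / (1 + Σλ_ih_i)
Numerator: 0.017×15.3 + 0.024×7.44 = 0.4387
Denominator: 1 + 0.017×7.09 + 0.024×9.4 = 1.346
R = 0.4387/1.346 = 0.3259 kJ/s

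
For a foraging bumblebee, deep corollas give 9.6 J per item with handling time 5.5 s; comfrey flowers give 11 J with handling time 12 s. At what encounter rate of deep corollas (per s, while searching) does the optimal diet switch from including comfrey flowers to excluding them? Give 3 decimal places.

Drop comfrey flowers once their profitability E₂/h₂ falls below the rate achievable on deep corollas alone: E₂/h₂ = λE₁/(1 + λh₁).
Solve for λ: λE₁h₂ = E₂(1 + λh₁) → λ(E₁h₂ − E₂h₁) = E₂ → λ = E₂/(E₁h₂ − E₂h₁).
λ = 11/(9.6×12 − 11×5.5) = 11/54.7 = 0.2011 per s.

0.201 per s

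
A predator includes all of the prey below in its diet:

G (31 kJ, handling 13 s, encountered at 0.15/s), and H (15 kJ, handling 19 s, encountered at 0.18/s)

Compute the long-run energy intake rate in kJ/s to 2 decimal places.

1.15 kJ/s

Energy encountered per unit search time: 0.15×31 + 0.18×15 = 7.35 kJ/s.
Handling time per unit search time: 0.15×13 + 0.18×19 = 5.37.
Rate = 7.35/(1 + 5.37) = 1.154 kJ/s.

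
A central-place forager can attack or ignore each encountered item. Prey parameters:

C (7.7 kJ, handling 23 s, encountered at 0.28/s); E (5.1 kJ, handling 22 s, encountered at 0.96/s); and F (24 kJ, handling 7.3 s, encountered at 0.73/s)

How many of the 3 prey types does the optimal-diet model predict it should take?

1

Rank by E/h (kJ/s): F 3.29, C 0.335, E 0.232. Include each in turn until the next type's E/h falls below the running intake rate.
Rate on top 1: 2.768. C: 0.335 < 2.768 → exclude; stop.
Optimal diet: F — 1 of 3 types.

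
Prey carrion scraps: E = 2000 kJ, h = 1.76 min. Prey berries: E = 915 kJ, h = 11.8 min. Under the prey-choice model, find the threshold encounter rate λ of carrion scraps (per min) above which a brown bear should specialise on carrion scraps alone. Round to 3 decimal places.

The zero-one rule: include berries iff E₂/h₂ > λE₁/(1+λh₁). Equality gives the switch point.
λE₁h₂ = E₂ + λE₂h₁ ⇒ λ = E₂/(E₁h₂ − E₂h₁) = 915/(2.36e+04 − 1610) = 0.04161 per min.

0.042 per min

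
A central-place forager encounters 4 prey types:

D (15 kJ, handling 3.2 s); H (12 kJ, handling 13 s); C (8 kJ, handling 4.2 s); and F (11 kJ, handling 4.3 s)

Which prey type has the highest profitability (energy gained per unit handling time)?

In descending order of E/h:
D: 15/3.2 = 4.69 kJ/s
F: 11/4.3 = 2.56 kJ/s
C: 8/4.2 = 1.9 kJ/s
H: 12/13 = 0.923 kJ/s

D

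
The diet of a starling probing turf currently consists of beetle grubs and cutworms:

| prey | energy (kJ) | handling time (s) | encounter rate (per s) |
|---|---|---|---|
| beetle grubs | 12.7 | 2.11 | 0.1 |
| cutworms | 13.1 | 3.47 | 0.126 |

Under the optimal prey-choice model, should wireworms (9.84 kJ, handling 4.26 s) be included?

Intake rate on the current diet: R = (0.1×12.7 + 0.126×13.1) / (1 + 0.1×2.11 + 0.126×3.47) = 2.921/1.648 = 1.772 kJ/s.
wireworms: E/h = 9.84/4.26 = 2.31 kJ/s.
Since 2.31 > R, including wireworms increases the long-run rate.

Yes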